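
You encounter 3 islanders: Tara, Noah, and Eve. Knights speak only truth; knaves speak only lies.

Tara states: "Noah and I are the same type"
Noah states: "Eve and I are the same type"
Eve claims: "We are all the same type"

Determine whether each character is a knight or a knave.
Tara is a knight.
Noah is a knight.
Eve is a knight.

Verification:
- Tara (knight) says "Noah and I are the same type" - this is TRUE because Tara is a knight and Noah is a knight.
- Noah (knight) says "Eve and I are the same type" - this is TRUE because Noah is a knight and Eve is a knight.
- Eve (knight) says "We are all the same type" - this is TRUE because Tara, Noah, and Eve are knights.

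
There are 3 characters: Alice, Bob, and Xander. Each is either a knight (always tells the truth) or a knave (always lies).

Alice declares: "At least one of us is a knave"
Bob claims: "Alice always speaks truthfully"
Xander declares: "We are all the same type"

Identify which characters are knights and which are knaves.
Alice is a knight.
Bob is a knight.
Xander is a knave.

Verification:
- Alice (knight) says "At least one of us is a knave" - this is TRUE because Xander is a knave.
- Bob (knight) says "Alice always speaks truthfully" - this is TRUE because Alice is a knight.
- Xander (knave) says "We are all the same type" - this is FALSE (a lie) because Alice and Bob are knights and Xander is a knave.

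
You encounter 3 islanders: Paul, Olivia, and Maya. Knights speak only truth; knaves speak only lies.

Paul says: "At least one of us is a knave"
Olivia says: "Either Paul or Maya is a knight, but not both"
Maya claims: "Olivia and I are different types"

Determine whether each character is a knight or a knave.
Paul is a knight.
Olivia is a knave.
Maya is a knight.

Verification:
- Paul (knight) says "At least one of us is a knave" - this is TRUE because Olivia is a knave.
- Olivia (knave) says "Either Paul or Maya is a knight, but not both" - this is FALSE (a lie) because Paul is a knight and Maya is a knight.
- Maya (knight) says "Olivia and I are different types" - this is TRUE because Maya is a knight and Olivia is a knave.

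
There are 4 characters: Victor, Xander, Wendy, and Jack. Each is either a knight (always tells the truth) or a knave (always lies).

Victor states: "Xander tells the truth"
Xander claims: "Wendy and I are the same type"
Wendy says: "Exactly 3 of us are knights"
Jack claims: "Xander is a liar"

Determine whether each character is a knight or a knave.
Victor is a knight.
Xander is a knight.
Wendy is a knight.
Jack is a knave.

Verification:
- Victor (knight) says "Xander tells the truth" - this is TRUE because Xander is a knight.
- Xander (knight) says "Wendy and I are the same type" - this is TRUE because Xander is a knight and Wendy is a knight.
- Wendy (knight) says "Exactly 3 of us are knights" - this is TRUE because there are 3 knights.
- Jack (knave) says "Xander is a liar" - this is FALSE (a lie) because Xander is a knight.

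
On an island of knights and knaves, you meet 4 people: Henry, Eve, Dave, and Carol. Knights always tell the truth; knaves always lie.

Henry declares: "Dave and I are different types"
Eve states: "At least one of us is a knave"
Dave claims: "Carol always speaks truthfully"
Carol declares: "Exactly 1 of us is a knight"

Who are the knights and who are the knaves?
Henry is a knight.
Eve is a knight.
Dave is a knave.
Carol is a knave.

Verification:
- Henry (knight) says "Dave and I are different types" - this is TRUE because Henry is a knight and Dave is a knave.
- Eve (knight) says "At least one of us is a knave" - this is TRUE because Dave and Carol are knaves.
- Dave (knave) says "Carol always speaks truthfully" - this is FALSE (a lie) because Carol is a knave.
- Carol (knave) says "Exactly 1 of us is a knight" - this is FALSE (a lie) because there are 2 knights.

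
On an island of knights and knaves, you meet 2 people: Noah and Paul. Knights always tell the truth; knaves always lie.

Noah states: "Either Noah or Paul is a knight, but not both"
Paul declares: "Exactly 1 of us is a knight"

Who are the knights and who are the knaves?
Noah is a knave.
Paul is a knave.

Verification:
- Noah (knave) says "Either Noah or Paul is a knight, but not both" - this is FALSE (a lie) because Noah is a knave and Paul is a knave.
- Paul (knave) says "Exactly 1 of us is a knight" - this is FALSE (a lie) because there are 0 knights.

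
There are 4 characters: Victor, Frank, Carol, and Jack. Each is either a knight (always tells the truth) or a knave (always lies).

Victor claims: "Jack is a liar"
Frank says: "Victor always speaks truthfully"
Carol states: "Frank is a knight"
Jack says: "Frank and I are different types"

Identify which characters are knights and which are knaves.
Victor is a knave.
Frank is a knave.
Carol is a knave.
Jack is a knight.

Verification:
- Victor (knave) says "Jack is a liar" - this is FALSE (a lie) because Jack is a knight.
- Frank (knave) says "Victor always speaks truthfully" - this is FALSE (a lie) because Victor is a knave.
- Carol (knave) says "Frank is a knight" - this is FALSE (a lie) because Frank is a knave.
- Jack (knight) says "Frank and I are different types" - this is TRUE because Jack is a knight and Frank is a knave.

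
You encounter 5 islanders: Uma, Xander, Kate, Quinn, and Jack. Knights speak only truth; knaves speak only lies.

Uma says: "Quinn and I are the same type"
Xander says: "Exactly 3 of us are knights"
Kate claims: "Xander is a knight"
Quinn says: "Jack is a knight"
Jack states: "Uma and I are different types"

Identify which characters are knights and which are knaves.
Uma is a knave.
Xander is a knave.
Kate is a knave.
Quinn is a knight.
Jack is a knight.

Verification:
- Uma (knave) says "Quinn and I are the same type" - this is FALSE (a lie) because Uma is a knave and Quinn is a knight.
- Xander (knave) says "Exactly 3 of us are knights" - this is FALSE (a lie) because there are 2 knights.
- Kate (knave) says "Xander is a knight" - this is FALSE (a lie) because Xander is a knave.
- Quinn (knight) says "Jack is a knight" - this is TRUE because Jack is a knight.
- Jack (knight) says "Uma and I are different types" - this is TRUE because Jack is a knight and Uma is a knave.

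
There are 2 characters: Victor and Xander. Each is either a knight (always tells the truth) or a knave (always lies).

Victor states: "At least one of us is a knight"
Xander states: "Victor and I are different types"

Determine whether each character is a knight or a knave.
Victor is a knave.
Xander is a knave.

Verification:
- Victor (knave) says "At least one of us is a knight" - this is FALSE (a lie) because no one is a knight.
- Xander (knave) says "Victor and I are different types" - this is FALSE (a lie) because Xander is a knave and Victor is a knave.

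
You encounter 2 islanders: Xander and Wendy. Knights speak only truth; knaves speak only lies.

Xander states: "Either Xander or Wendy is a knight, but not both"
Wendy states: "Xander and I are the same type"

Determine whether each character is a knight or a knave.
Xander is a knight.
Wendy is a knave.

Verification:
- Xander (knight) says "Either Xander or Wendy is a knight, but not both" - this is TRUE because Xander is a knight and Wendy is a knave.
- Wendy (knave) says "Xander and I are the same type" - this is FALSE (a lie) because Wendy is a knave and Xander is a knight.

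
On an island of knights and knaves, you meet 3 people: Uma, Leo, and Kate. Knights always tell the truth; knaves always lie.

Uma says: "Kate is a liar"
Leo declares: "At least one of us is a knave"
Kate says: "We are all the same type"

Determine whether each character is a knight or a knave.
Uma is a knight.
Leo is a knight.
Kate is a knave.

Verification:
- Uma (knight) says "Kate is a liar" - this is TRUE because Kate is a knave.
- Leo (knight) says "At least one of us is a knave" - this is TRUE because Kate is a knave.
- Kate (knave) says "We are all the same type" - this is FALSE (a lie) because Uma and Leo are knights and Kate is a knave.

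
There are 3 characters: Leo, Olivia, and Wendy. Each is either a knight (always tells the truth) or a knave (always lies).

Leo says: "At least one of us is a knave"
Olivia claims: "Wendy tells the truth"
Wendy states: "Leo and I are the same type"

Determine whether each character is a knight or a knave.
Leo is a knight.
Olivia is a knave.
Wendy is a knave.

Verification:
- Leo (knight) says "At least one of us is a knave" - this is TRUE because Olivia and Wendy are knaves.
- Olivia (knave) says "Wendy tells the truth" - this is FALSE (a lie) because Wendy is a knave.
- Wendy (knave) says "Leo and I are the same type" - this is FALSE (a lie) because Wendy is a knave and Leo is a knight.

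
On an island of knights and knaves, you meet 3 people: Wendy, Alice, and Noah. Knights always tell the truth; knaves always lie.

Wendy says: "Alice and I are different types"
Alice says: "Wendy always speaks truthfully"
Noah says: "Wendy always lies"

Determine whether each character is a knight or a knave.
Wendy is a knave.
Alice is a knave.
Noah is a knight.

Verification:
- Wendy (knave) says "Alice and I are different types" - this is FALSE (a lie) because Wendy is a knave and Alice is a knave.
- Alice (knave) says "Wendy always speaks truthfully" - this is FALSE (a lie) because Wendy is a knave.
- Noah (knight) says "Wendy always lies" - this is TRUE because Wendy is a knave.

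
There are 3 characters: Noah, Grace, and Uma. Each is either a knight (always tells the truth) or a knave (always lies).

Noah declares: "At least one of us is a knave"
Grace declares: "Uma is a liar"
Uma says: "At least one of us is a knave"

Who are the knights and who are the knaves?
Noah is a knight.
Grace is a knave.
Uma is a knight.

Verification:
- Noah (knight) says "At least one of us is a knave" - this is TRUE because Grace is a knave.
- Grace (knave) says "Uma is a liar" - this is FALSE (a lie) because Uma is a knight.
- Uma (knight) says "At least one of us is a knave" - this is TRUE because Grace is a knave.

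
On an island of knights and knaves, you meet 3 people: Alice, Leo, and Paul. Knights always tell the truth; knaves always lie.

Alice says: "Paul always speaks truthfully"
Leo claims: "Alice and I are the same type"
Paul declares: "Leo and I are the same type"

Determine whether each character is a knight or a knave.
Alice is a knight.
Leo is a knight.
Paul is a knight.

Verification:
- Alice (knight) says "Paul always speaks truthfully" - this is TRUE because Paul is a knight.
- Leo (knight) says "Alice and I are the same type" - this is TRUE because Leo is a knight and Alice is a knight.
- Paul (knight) says "Leo and I are the same type" - this is TRUE because Paul is a knight and Leo is a knight.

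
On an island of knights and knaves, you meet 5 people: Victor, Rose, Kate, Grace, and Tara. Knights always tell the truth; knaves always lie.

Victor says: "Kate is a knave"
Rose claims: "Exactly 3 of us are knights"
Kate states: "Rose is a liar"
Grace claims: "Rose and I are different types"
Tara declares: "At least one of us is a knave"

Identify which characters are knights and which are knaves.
Victor is a knave.
Rose is a knave.
Kate is a knight.
Grace is a knave.
Tara is a knight.

Verification:
- Victor (knave) says "Kate is a knave" - this is FALSE (a lie) because Kate is a knight.
- Rose (knave) says "Exactly 3 of us are knights" - this is FALSE (a lie) because there are 2 knights.
- Kate (knight) says "Rose is a liar" - this is TRUE because Rose is a knave.
- Grace (knave) says "Rose and I are different types" - this is FALSE (a lie) because Grace is a knave and Rose is a knave.
- Tara (knight) says "At least one of us is a knave" - this is TRUE because Victor, Rose, and Grace are knaves.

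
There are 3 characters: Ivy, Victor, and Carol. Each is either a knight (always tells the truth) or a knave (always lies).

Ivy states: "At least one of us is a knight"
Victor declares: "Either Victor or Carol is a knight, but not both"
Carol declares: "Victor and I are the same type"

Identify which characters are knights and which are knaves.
Ivy is a knight.
Victor is a knight.
Carol is a knave.

Verification:
- Ivy (knight) says "At least one of us is a knight" - this is TRUE because Ivy and Victor are knights.
- Victor (knight) says "Either Victor or Carol is a knight, but not both" - this is TRUE because Victor is a knight and Carol is a knave.
- Carol (knave) says "Victor and I are the same type" - this is FALSE (a lie) because Carol is a knave and Victor is a knight.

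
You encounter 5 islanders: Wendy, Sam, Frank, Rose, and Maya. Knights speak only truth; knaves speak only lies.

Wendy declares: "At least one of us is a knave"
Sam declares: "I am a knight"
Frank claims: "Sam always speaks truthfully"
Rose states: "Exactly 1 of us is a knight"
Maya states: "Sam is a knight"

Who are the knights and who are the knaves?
Wendy is a knight.
Sam is a knight.
Frank is a knight.
Rose is a knave.
Maya is a knight.

Verification:
- Wendy (knight) says "At least one of us is a knave" - this is TRUE because Rose is a knave.
- Sam (knight) says "I am a knight" - this is TRUE because Sam is a knight.
- Frank (knight) says "Sam always speaks truthfully" - this is TRUE because Sam is a knight.
- Rose (knave) says "Exactly 1 of us is a knight" - this is FALSE (a lie) because there are 4 knights.
- Maya (knight) says "Sam is a knight" - this is TRUE because Sam is a knight.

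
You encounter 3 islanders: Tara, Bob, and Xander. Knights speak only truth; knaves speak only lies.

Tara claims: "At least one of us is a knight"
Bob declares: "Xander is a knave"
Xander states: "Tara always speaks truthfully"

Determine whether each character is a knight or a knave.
Tara is a knight.
Bob is a knave.
Xander is a knight.

Verification:
- Tara (knight) says "At least one of us is a knight" - this is TRUE because Tara and Xander are knights.
- Bob (knave) says "Xander is a knave" - this is FALSE (a lie) because Xander is a knight.
- Xander (knight) says "Tara always speaks truthfully" - this is TRUE because Tara is a knight.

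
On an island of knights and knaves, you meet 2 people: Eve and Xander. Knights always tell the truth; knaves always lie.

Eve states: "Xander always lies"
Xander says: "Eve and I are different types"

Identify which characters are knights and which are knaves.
Eve is a knave.
Xander is a knight.

Verification:
- Eve (knave) says "Xander always lies" - this is FALSE (a lie) because Xander is a knight.
- Xander (knight) says "Eve and I are different types" - this is TRUE because Xander is a knight and Eve is a knave.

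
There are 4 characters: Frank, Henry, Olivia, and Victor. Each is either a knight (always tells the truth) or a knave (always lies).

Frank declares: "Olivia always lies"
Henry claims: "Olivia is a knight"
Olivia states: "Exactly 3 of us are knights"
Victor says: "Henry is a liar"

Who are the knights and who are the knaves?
Frank is a knight.
Henry is a knave.
Olivia is a knave.
Victor is a knight.

Verification:
- Frank (knight) says "Olivia always lies" - this is TRUE because Olivia is a knave.
- Henry (knave) says "Olivia is a knight" - this is FALSE (a lie) because Olivia is a knave.
- Olivia (knave) says "Exactly 3 of us are knights" - this is FALSE (a lie) because there are 2 knights.
- Victor (knight) says "Henry is a liar" - this is TRUE because Henry is a knave.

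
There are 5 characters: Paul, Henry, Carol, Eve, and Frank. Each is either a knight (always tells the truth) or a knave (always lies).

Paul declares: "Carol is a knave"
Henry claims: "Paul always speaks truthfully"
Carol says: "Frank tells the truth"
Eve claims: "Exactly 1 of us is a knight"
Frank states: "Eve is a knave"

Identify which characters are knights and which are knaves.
Paul is a knave.
Henry is a knave.
Carol is a knight.
Eve is a knave.
Frank is a knight.

Verification:
- Paul (knave) says "Carol is a knave" - this is FALSE (a lie) because Carol is a knight.
- Henry (knave) says "Paul always speaks truthfully" - this is FALSE (a lie) because Paul is a knave.
- Carol (knight) says "Frank tells the truth" - this is TRUE because Frank is a knight.
- Eve (knave) says "Exactly 1 of us is a knight" - this is FALSE (a lie) because there are 2 knights.
- Frank (knight) says "Eve is a knave" - this is TRUE because Eve is a knave.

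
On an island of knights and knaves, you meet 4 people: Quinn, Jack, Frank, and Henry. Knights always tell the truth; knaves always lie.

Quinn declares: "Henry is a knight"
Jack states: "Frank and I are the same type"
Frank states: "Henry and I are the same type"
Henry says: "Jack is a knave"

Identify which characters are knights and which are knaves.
Quinn is a knight.
Jack is a knave.
Frank is a knight.
Henry is a knight.

Verification:
- Quinn (knight) says "Henry is a knight" - this is TRUE because Henry is a knight.
- Jack (knave) says "Frank and I are the same type" - this is FALSE (a lie) because Jack is a knave and Frank is a knight.
- Frank (knight) says "Henry and I are the same type" - this is TRUE because Frank is a knight and Henry is a knight.
- Henry (knight) says "Jack is a knave" - this is TRUE because Jack is a knave.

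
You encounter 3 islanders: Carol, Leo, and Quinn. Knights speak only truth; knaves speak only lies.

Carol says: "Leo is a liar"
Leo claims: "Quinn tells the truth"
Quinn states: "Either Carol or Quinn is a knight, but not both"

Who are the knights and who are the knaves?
Carol is a knave.
Leo is a knight.
Quinn is a knight.

Verification:
- Carol (knave) says "Leo is a liar" - this is FALSE (a lie) because Leo is a knight.
- Leo (knight) says "Quinn tells the truth" - this is TRUE because Quinn is a knight.
- Quinn (knight) says "Either Carol or Quinn is a knight, but not both" - this is TRUE because Carol is a knave and Quinn is a knight.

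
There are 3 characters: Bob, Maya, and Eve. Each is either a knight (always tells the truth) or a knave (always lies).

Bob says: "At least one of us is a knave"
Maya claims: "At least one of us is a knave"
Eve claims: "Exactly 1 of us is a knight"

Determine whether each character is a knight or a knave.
Bob is a knight.
Maya is a knight.
Eve is a knave.

Verification:
- Bob (knight) says "At least one of us is a knave" - this is TRUE because Eve is a knave.
- Maya (knight) says "At least one of us is a knave" - this is TRUE because Eve is a knave.
- Eve (knave) says "Exactly 1 of us is a knight" - this is FALSE (a lie) because there are 2 knights.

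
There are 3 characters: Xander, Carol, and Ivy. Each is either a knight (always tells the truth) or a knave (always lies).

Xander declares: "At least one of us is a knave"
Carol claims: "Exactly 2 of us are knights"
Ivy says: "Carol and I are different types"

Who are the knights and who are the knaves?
Xander is a knight.
Carol is a knave.
Ivy is a knave.

Verification:
- Xander (knight) says "At least one of us is a knave" - this is TRUE because Carol and Ivy are knaves.
- Carol (knave) says "Exactly 2 of us are knights" - this is FALSE (a lie) because there are 1 knights.
- Ivy (knave) says "Carol and I are different types" - this is FALSE (a lie) because Ivy is a knave and Carol is a knave.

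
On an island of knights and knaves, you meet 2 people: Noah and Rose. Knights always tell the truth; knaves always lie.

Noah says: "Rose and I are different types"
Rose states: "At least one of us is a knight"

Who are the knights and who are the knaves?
Noah is a knave.
Rose is a knave.

Verification:
- Noah (knave) says "Rose and I are different types" - this is FALSE (a lie) because Noah is a knave and Rose is a knave.
- Rose (knave) says "At least one of us is a knight" - this is FALSE (a lie) because no one is a knight.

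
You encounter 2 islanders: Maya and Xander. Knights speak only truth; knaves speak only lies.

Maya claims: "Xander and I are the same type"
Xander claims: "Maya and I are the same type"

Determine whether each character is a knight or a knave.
Maya is a knight.
Xander is a knight.

Verification:
- Maya (knight) says "Xander and I are the same type" - this is TRUE because Maya is a knight and Xander is a knight.
- Xander (knight) says "Maya and I are the same type" - this is TRUE because Xander is a knight and Maya is a knight.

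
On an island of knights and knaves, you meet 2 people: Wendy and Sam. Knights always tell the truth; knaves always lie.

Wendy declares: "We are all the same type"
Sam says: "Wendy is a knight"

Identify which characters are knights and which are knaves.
Wendy is a knight.
Sam is a knight.

Verification:
- Wendy (knight) says "We are all the same type" - this is TRUE because Wendy and Sam are knights.
- Sam (knight) says "Wendy is a knight" - this is TRUE because Wendy is a knight.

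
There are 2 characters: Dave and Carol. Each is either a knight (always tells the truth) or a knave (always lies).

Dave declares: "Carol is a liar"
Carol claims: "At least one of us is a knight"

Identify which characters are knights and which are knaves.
Dave is a knave.
Carol is a knight.

Verification:
- Dave (knave) says "Carol is a liar" - this is FALSE (a lie) because Carol is a knight.
- Carol (knight) says "At least one of us is a knight" - this is TRUE because Carol is a knight.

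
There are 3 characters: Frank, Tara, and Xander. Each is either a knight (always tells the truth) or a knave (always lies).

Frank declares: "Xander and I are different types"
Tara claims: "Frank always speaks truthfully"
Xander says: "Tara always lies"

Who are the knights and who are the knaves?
Frank is a knight.
Tara is a knight.
Xander is a knave.

Verification:
- Frank (knight) says "Xander and I are different types" - this is TRUE because Frank is a knight and Xander is a knave.
- Tara (knight) says "Frank always speaks truthfully" - this is TRUE because Frank is a knight.
- Xander (knave) says "Tara always lies" - this is FALSE (a lie) because Tara is a knight.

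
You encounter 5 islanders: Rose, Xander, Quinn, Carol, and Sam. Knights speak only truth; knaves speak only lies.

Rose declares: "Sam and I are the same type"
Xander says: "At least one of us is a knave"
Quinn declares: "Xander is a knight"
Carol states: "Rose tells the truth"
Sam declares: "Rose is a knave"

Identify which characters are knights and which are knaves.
Rose is a knave.
Xander is a knight.
Quinn is a knight.
Carol is a knave.
Sam is a knight.

Verification:
- Rose (knave) says "Sam and I are the same type" - this is FALSE (a lie) because Rose is a knave and Sam is a knight.
- Xander (knight) says "At least one of us is a knave" - this is TRUE because Rose and Carol are knaves.
- Quinn (knight) says "Xander is a knight" - this is TRUE because Xander is a knight.
- Carol (knave) says "Rose tells the truth" - this is FALSE (a lie) because Rose is a knave.
- Sam (knight) says "Rose is a knave" - this is TRUE because Rose is a knave.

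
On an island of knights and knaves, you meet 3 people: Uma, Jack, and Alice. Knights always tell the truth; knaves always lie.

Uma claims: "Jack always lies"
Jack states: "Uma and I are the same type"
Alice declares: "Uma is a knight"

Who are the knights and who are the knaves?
Uma is a knight.
Jack is a knave.
Alice is a knight.

Verification:
- Uma (knight) says "Jack always lies" - this is TRUE because Jack is a knave.
- Jack (knave) says "Uma and I are the same type" - this is FALSE (a lie) because Jack is a knave and Uma is a knight.
- Alice (knight) says "Uma is a knight" - this is TRUE because Uma is a knight.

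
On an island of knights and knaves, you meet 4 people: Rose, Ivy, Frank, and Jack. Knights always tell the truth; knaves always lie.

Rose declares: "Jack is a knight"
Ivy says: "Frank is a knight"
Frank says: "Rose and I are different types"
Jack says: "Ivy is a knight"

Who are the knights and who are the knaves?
Rose is a knave.
Ivy is a knave.
Frank is a knave.
Jack is a knave.

Verification:
- Rose (knave) says "Jack is a knight" - this is FALSE (a lie) because Jack is a knave.
- Ivy (knave) says "Frank is a knight" - this is FALSE (a lie) because Frank is a knave.
- Frank (knave) says "Rose and I are different types" - this is FALSE (a lie) because Frank is a knave and Rose is a knave.
- Jack (knave) says "Ivy is a knight" - this is FALSE (a lie) because Ivy is a knave.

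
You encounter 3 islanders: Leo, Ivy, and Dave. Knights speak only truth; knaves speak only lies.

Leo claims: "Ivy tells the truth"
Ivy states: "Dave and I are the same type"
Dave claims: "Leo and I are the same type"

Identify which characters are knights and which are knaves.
Leo is a knight.
Ivy is a knight.
Dave is a knight.

Verification:
- Leo (knight) says "Ivy tells the truth" - this is TRUE because Ivy is a knight.
- Ivy (knight) says "Dave and I are the same type" - this is TRUE because Ivy is a knight and Dave is a knight.
- Dave (knight) says "Leo and I are the same type" - this is TRUE because Dave is a knight and Leo is a knight.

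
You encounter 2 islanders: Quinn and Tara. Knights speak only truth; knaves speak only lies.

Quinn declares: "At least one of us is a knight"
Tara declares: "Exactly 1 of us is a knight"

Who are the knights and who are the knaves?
Quinn is a knave.
Tara is a knave.

Verification:
- Quinn (knave) says "At least one of us is a knight" - this is FALSE (a lie) because no one is a knight.
- Tara (knave) says "Exactly 1 of us is a knight" - this is FALSE (a lie) because there are 0 knights.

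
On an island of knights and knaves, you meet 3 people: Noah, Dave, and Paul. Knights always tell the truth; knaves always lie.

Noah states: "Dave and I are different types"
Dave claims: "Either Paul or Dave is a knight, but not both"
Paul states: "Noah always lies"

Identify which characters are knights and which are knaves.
Noah is a knight.
Dave is a knave.
Paul is a knave.

Verification:
- Noah (knight) says "Dave and I are different types" - this is TRUE because Noah is a knight and Dave is a knave.
- Dave (knave) says "Either Paul or Dave is a knight, but not both" - this is FALSE (a lie) because Paul is a knave and Dave is a knave.
- Paul (knave) says "Noah always lies" - this is FALSE (a lie) because Noah is a knight.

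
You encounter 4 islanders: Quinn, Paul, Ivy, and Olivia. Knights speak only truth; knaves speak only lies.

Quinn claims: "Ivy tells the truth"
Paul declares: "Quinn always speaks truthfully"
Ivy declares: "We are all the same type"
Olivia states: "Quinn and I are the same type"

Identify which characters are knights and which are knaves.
Quinn is a knight.
Paul is a knight.
Ivy is a knight.
Olivia is a knight.

Verification:
- Quinn (knight) says "Ivy tells the truth" - this is TRUE because Ivy is a knight.
- Paul (knight) says "Quinn always speaks truthfully" - this is TRUE because Quinn is a knight.
- Ivy (knight) says "We are all the same type" - this is TRUE because Quinn, Paul, Ivy, and Olivia are knights.
- Olivia (knight) says "Quinn and I are the same type" - this is TRUE because Olivia is a knight and Quinn is a knight.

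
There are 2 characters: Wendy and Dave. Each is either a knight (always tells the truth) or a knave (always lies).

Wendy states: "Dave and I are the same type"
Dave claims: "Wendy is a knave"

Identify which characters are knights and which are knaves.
Wendy is a knave.
Dave is a knight.

Verification:
- Wendy (knave) says "Dave and I are the same type" - this is FALSE (a lie) because Wendy is a knave and Dave is a knight.
- Dave (knight) says "Wendy is a knave" - this is TRUE because Wendy is a knave.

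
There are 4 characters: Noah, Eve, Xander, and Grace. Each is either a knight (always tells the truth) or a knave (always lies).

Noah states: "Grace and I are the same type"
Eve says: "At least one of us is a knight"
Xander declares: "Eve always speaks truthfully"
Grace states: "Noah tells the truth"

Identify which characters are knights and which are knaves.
Noah is a knight.
Eve is a knight.
Xander is a knight.
Grace is a knight.

Verification:
- Noah (knight) says "Grace and I are the same type" - this is TRUE because Noah is a knight and Grace is a knight.
- Eve (knight) says "At least one of us is a knight" - this is TRUE because Noah, Eve, Xander, and Grace are knights.
- Xander (knight) says "Eve always speaks truthfully" - this is TRUE because Eve is a knight.
- Grace (knight) says "Noah tells the truth" - this is TRUE because Noah is a knight.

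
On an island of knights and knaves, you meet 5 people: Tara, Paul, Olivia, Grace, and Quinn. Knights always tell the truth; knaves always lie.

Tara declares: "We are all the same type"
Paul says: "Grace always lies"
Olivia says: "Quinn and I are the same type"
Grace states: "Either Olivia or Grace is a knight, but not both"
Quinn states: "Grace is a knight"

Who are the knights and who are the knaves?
Tara is a knave.
Paul is a knave.
Olivia is a knave.
Grace is a knight.
Quinn is a knight.

Verification:
- Tara (knave) says "We are all the same type" - this is FALSE (a lie) because Grace and Quinn are knights and Tara, Paul, and Olivia are knaves.
- Paul (knave) says "Grace always lies" - this is FALSE (a lie) because Grace is a knight.
- Olivia (knave) says "Quinn and I are the same type" - this is FALSE (a lie) because Olivia is a knave and Quinn is a knight.
- Grace (knight) says "Either Olivia or Grace is a knight, but not both" - this is TRUE because Olivia is a knave and Grace is a knight.
- Quinn (knight) says "Grace is a knight" - this is TRUE because Grace is a knight.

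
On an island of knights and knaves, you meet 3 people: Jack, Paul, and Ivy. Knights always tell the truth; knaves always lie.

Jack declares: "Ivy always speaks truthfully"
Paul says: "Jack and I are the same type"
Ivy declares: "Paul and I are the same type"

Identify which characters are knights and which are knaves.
Jack is a knight.
Paul is a knight.
Ivy is a knight.

Verification:
- Jack (knight) says "Ivy always speaks truthfully" - this is TRUE because Ivy is a knight.
- Paul (knight) says "Jack and I are the same type" - this is TRUE because Paul is a knight and Jack is a knight.
- Ivy (knight) says "Paul and I are the same type" - this is TRUE because Ivy is a knight and Paul is a knight.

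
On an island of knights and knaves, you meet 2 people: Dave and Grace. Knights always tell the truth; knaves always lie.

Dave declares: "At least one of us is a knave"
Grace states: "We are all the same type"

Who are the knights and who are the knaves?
Dave is a knight.
Grace is a knave.

Verification:
- Dave (knight) says "At least one of us is a knave" - this is TRUE because Grace is a knave.
- Grace (knave) says "We are all the same type" - this is FALSE (a lie) because Dave is a knight and Grace is a knave.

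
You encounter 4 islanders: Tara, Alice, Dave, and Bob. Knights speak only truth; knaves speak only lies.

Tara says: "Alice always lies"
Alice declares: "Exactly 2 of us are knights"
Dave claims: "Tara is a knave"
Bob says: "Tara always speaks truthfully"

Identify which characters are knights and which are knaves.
Tara is a knave.
Alice is a knight.
Dave is a knight.
Bob is a knave.

Verification:
- Tara (knave) says "Alice always lies" - this is FALSE (a lie) because Alice is a knight.
- Alice (knight) says "Exactly 2 of us are knights" - this is TRUE because there are 2 knights.
- Dave (knight) says "Tara is a knave" - this is TRUE because Tara is a knave.
- Bob (knave) says "Tara always speaks truthfully" - this is FALSE (a lie) because Tara is a knave.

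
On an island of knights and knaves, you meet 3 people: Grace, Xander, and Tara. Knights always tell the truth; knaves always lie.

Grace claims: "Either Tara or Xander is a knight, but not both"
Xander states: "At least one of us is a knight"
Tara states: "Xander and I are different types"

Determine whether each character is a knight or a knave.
Grace is a knave.
Xander is a knave.
Tara is a knave.

Verification:
- Grace (knave) says "Either Tara or Xander is a knight, but not both" - this is FALSE (a lie) because Tara is a knave and Xander is a knave.
- Xander (knave) says "At least one of us is a knight" - this is FALSE (a lie) because no one is a knight.
- Tara (knave) says "Xander and I are different types" - this is FALSE (a lie) because Tara is a knave and Xander is a knave.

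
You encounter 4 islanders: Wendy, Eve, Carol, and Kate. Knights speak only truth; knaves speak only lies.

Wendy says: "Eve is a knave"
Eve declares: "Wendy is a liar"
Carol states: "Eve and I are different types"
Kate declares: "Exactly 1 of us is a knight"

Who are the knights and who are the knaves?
Wendy is a knight.
Eve is a knave.
Carol is a knight.
Kate is a knave.

Verification:
- Wendy (knight) says "Eve is a knave" - this is TRUE because Eve is a knave.
- Eve (knave) says "Wendy is a liar" - this is FALSE (a lie) because Wendy is a knight.
- Carol (knight) says "Eve and I are different types" - this is TRUE because Carol is a knight and Eve is a knave.
- Kate (knave) says "Exactly 1 of us is a knight" - this is FALSE (a lie) because there are 2 knights.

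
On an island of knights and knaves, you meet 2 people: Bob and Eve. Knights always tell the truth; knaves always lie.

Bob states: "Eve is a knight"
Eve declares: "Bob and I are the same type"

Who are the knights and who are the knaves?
Bob is a knight.
Eve is a knight.

Verification:
- Bob (knight) says "Eve is a knight" - this is TRUE because Eve is a knight.
- Eve (knight) says "Bob and I are the same type" - this is TRUE because Eve is a knight and Bob is a knight.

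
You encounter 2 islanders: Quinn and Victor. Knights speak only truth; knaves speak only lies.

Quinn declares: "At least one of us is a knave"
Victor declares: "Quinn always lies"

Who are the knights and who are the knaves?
Quinn is a knight.
Victor is a knave.

Verification:
- Quinn (knight) says "At least one of us is a knave" - this is TRUE because Victor is a knave.
- Victor (knave) says "Quinn always lies" - this is FALSE (a lie) because Quinn is a knight.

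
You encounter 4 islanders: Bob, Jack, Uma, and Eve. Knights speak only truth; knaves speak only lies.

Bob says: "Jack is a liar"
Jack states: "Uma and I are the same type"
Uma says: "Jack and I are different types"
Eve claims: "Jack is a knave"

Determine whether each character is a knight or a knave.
Bob is a knight.
Jack is a knave.
Uma is a knight.
Eve is a knight.

Verification:
- Bob (knight) says "Jack is a liar" - this is TRUE because Jack is a knave.
- Jack (knave) says "Uma and I are the same type" - this is FALSE (a lie) because Jack is a knave and Uma is a knight.
- Uma (knight) says "Jack and I are different types" - this is TRUE because Uma is a knight and Jack is a knave.
- Eve (knight) says "Jack is a knave" - this is TRUE because Jack is a knave.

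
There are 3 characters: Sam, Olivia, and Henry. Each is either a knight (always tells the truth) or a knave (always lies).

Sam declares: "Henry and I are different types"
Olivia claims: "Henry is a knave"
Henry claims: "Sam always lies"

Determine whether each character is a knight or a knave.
Sam is a knight.
Olivia is a knight.
Henry is a knave.

Verification:
- Sam (knight) says "Henry and I are different types" - this is TRUE because Sam is a knight and Henry is a knave.
- Olivia (knight) says "Henry is a knave" - this is TRUE because Henry is a knave.
- Henry (knave) says "Sam always lies" - this is FALSE (a lie) because Sam is a knight.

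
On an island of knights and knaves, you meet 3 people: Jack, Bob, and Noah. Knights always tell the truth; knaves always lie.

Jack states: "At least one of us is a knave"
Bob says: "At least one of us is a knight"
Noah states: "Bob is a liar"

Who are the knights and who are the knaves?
Jack is a knight.
Bob is a knight.
Noah is a knave.

Verification:
- Jack (knight) says "At least one of us is a knave" - this is TRUE because Noah is a knave.
- Bob (knight) says "At least one of us is a knight" - this is TRUE because Jack and Bob are knights.
- Noah (knave) says "Bob is a liar" - this is FALSE (a lie) because Bob is a knight.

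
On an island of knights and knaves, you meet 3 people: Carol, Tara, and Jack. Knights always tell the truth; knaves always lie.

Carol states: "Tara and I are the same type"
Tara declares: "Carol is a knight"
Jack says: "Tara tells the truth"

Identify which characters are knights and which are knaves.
Carol is a knight.
Tara is a knight.
Jack is a knight.

Verification:
- Carol (knight) says "Tara and I are the same type" - this is TRUE because Carol is a knight and Tara is a knight.
- Tara (knight) says "Carol is a knight" - this is TRUE because Carol is a knight.
- Jack (knight) says "Tara tells the truth" - this is TRUE because Tara is a knight.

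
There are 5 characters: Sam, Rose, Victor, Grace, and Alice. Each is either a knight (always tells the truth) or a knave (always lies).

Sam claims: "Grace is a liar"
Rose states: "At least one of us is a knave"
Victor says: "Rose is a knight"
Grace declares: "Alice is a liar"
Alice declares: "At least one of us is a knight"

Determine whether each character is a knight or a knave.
Sam is a knight.
Rose is a knight.
Victor is a knight.
Grace is a knave.
Alice is a knight.

Verification:
- Sam (knight) says "Grace is a liar" - this is TRUE because Grace is a knave.
- Rose (knight) says "At least one of us is a knave" - this is TRUE because Grace is a knave.
- Victor (knight) says "Rose is a knight" - this is TRUE because Rose is a knight.
- Grace (knave) says "Alice is a liar" - this is FALSE (a lie) because Alice is a knight.
- Alice (knight) says "At least one of us is a knight" - this is TRUE because Sam, Rose, Victor, and Alice are knights.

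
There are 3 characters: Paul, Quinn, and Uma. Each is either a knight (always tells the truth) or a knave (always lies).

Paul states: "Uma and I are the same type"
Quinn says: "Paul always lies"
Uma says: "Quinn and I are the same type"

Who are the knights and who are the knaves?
Paul is a knave.
Quinn is a knight.
Uma is a knight.

Verification:
- Paul (knave) says "Uma and I are the same type" - this is FALSE (a lie) because Paul is a knave and Uma is a knight.
- Quinn (knight) says "Paul always lies" - this is TRUE because Paul is a knave.
- Uma (knight) says "Quinn and I are the same type" - this is TRUE because Uma is a knight and Quinn is a knight.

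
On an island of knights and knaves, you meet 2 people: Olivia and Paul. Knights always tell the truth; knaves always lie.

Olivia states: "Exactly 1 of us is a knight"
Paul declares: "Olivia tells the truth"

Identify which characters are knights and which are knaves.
Olivia is a knave.
Paul is a knave.

Verification:
- Olivia (knave) says "Exactly 1 of us is a knight" - this is FALSE (a lie) because there are 0 knights.
- Paul (knave) says "Olivia tells the truth" - this is FALSE (a lie) because Olivia is a knave.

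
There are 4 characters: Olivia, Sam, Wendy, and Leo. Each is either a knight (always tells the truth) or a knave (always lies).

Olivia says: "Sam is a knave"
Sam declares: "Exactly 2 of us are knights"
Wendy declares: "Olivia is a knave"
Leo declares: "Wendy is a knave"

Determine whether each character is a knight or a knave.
Olivia is a knave.
Sam is a knight.
Wendy is a knight.
Leo is a knave.

Verification:
- Olivia (knave) says "Sam is a knave" - this is FALSE (a lie) because Sam is a knight.
- Sam (knight) says "Exactly 2 of us are knights" - this is TRUE because there are 2 knights.
- Wendy (knight) says "Olivia is a knave" - this is TRUE because Olivia is a knave.
- Leo (knave) says "Wendy is a knave" - this is FALSE (a lie) because Wendy is a knight.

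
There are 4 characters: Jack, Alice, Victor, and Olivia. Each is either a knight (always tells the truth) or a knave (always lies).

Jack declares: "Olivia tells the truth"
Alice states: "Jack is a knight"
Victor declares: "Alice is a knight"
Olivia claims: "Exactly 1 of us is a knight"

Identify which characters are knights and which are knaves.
Jack is a knave.
Alice is a knave.
Victor is a knave.
Olivia is a knave.

Verification:
- Jack (knave) says "Olivia tells the truth" - this is FALSE (a lie) because Olivia is a knave.
- Alice (knave) says "Jack is a knight" - this is FALSE (a lie) because Jack is a knave.
- Victor (knave) says "Alice is a knight" - this is FALSE (a lie) because Alice is a knave.
- Olivia (knave) says "Exactly 1 of us is a knight" - this is FALSE (a lie) because there are 0 knights.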